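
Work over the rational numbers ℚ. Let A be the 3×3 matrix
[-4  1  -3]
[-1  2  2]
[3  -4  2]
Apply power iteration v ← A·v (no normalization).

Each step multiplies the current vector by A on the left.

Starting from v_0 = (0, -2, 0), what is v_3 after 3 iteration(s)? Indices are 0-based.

v_0 = (0, -2, 0).
v_1 = A·v_0 = (-2, -4, 8).
v_2 = A·v_1 = (-20, 10, 26).
v_3 = A·v_2 = (12, 92, -48).

v_3 = (12, 92, -48)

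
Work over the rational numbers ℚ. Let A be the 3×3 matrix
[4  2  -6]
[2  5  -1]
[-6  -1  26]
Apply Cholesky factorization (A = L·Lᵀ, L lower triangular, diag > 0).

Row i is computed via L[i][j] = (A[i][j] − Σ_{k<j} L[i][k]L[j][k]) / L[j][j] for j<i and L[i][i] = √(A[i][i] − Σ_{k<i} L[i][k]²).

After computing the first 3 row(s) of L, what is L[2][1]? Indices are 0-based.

Step 1: L[0][0] = √(4) = 2.
  L[1][0] = (2) / L[0][0] = 1.
Step 2: L[1][1] = √(4) = 2.
  L[2][0] = (-6) / L[0][0] = -3.
  L[2][1] = (2) / L[1][1] = 1.
Step 3: L[2][2] = √(16) = 4.

L[2][1] = 1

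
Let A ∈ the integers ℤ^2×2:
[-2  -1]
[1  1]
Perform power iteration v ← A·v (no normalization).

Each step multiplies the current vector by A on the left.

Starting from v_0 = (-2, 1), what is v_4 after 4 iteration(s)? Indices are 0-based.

v_0 = (-2, 1).
v_1 = A·v_0 = (3, -1).
v_2 = A·v_1 = (-5, 2).
v_3 = A·v_2 = (8, -3).
v_4 = A·v_3 = (-13, 5).

v_4 = (-13, 5)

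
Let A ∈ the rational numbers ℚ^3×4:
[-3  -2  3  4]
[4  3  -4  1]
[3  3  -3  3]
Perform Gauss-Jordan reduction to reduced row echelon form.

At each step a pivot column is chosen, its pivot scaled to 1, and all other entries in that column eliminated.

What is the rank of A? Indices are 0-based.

step 1: normalize row 0 (÷-3) = (1, 2/3, -1, -4/3)
  row 1: subtract 4×row0 = (0, 1/3, 0, 19/3)
  row 2: subtract 3×row0 = (0, 1, 0, 7)
step 2: normalize row 1 (÷1/3) = (0, 1, 0, 19)
  row 0: subtract 2/3×row1 = (1, 0, -1, -14)
  row 2: subtract 1×row1 = (0, 0, 0, -12)
skip col 2 (zero from row 2)
step 3: normalize row 2 (÷-12) = (0, 0, 0, 1)
  row 0: subtract -14×row2 = (1, 0, -1, 0)
  row 1: subtract 19×row2 = (0, 1, 0, 0)

rank = 3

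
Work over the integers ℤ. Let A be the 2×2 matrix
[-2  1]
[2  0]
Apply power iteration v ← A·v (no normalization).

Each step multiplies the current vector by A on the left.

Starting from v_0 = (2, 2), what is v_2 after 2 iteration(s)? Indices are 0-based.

v_2 = (8, -4)

v_0 = (2, 2).
v_1 = A·v_0 = (-2, 4).
v_2 = A·v_1 = (8, -4).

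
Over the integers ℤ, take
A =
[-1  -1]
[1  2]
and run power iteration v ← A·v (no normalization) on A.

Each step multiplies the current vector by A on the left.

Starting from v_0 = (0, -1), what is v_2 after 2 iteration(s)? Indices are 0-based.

v_2 = (1, -3)

v_0 = (0, -1).
v_1 = A·v_0 = (1, -2).
v_2 = A·v_1 = (1, -3).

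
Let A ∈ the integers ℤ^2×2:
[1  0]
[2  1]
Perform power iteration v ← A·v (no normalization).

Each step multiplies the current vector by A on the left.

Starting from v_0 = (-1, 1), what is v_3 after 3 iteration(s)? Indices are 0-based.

v_0 = (-1, 1).
v_1 = A·v_0 = (-1, -1).
v_2 = A·v_1 = (-1, -3).
v_3 = A·v_2 = (-1, -5).

v_3 = (-1, -5)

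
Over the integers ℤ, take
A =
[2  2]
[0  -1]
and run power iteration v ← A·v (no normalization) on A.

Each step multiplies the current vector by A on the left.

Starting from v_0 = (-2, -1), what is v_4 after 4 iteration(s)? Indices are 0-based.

v_4 = (-42, -1)

v_0 = (-2, -1).
v_1 = A·v_0 = (-6, 1).
v_2 = A·v_1 = (-10, -1).
v_3 = A·v_2 = (-22, 1).
v_4 = A·v_3 = (-42, -1).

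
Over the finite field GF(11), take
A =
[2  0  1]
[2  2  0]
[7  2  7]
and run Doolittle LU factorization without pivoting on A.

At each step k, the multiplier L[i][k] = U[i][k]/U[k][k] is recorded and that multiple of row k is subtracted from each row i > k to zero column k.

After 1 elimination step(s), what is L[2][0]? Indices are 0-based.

L[2][0] = 9

k=0: U[0][0]=2
  eliminate (1,0): mult=1, new row 1: (0, 2, 10); set L[1][0]=1
  eliminate (2,0): mult=9, new row 2: (0, 2, 9); set L[2][0]=9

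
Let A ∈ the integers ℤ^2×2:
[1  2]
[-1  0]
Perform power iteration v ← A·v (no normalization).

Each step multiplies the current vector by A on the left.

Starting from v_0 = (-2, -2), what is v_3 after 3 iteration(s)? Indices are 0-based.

v_0 = (-2, -2).
v_1 = A·v_0 = (-6, 2).
v_2 = A·v_1 = (-2, 6).
v_3 = A·v_2 = (10, 2).

v_3 = (10, 2)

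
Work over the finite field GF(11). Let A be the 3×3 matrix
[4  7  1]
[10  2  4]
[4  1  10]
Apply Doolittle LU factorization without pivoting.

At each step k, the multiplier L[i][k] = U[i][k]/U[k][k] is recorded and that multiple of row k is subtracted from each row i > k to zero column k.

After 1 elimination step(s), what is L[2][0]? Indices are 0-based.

k=0: U[0][0]=4
  eliminate (1,0): mult=8, new row 1: (0, 1, 7); set L[1][0]=8
  eliminate (2,0): mult=1, new row 2: (0, 5, 9); set L[2][0]=1

L[2][0] = 1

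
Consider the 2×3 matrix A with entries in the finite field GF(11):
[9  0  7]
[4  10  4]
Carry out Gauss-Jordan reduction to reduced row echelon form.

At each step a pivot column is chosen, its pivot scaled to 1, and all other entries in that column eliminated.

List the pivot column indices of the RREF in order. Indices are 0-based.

pivot columns: 0, 1

pivot(0,0)=9: scale R0 → (1, 0, 2)
  clear (1,0): R1 −= (4)R0 → (0, 10, 7)
pivot(1,1)=10: scale R1 → (0, 1, 4)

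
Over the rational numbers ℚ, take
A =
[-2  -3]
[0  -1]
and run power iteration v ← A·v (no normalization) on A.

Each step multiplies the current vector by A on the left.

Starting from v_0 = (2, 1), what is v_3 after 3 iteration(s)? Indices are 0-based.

v_3 = (-37, -1)

v_0 = (2, 1).
v_1 = A·v_0 = (-7, -1).
v_2 = A·v_1 = (17, 1).
v_3 = A·v_2 = (-37, -1).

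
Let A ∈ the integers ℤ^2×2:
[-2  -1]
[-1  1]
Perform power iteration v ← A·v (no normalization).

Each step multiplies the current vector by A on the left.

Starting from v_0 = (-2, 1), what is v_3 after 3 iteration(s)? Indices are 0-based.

v_3 = (18, 9)

v_0 = (-2, 1).
v_1 = A·v_0 = (3, 3).
v_2 = A·v_1 = (-9, 0).
v_3 = A·v_2 = (18, 9).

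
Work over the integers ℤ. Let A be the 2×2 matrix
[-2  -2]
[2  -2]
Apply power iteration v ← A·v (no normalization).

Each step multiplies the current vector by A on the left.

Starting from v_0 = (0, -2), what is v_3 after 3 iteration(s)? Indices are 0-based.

v_0 = (0, -2).
v_1 = A·v_0 = (4, 4).
v_2 = A·v_1 = (-16, 0).
v_3 = A·v_2 = (32, -32).

v_3 = (32, -32)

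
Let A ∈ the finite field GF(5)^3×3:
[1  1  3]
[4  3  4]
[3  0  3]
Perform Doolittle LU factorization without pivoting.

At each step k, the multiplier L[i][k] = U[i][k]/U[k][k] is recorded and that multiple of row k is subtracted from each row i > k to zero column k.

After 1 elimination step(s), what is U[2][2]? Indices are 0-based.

U[2][2] = 4

k=0: U[0][0]=1
  eliminate (1,0): mult=4, new row 1: (0, 4, 2); set L[1][0]=4
  eliminate (2,0): mult=3, new row 2: (0, 2, 4); set L[2][0]=3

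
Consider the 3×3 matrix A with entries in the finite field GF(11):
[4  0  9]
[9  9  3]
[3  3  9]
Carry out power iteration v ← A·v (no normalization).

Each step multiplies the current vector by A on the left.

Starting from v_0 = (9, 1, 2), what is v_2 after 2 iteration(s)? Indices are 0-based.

v_0 = (9, 1, 2).
v_1 = A·v_0 = (10, 8, 4).
v_2 = A·v_1 = (10, 9, 2).

v_2 = (10, 9, 2)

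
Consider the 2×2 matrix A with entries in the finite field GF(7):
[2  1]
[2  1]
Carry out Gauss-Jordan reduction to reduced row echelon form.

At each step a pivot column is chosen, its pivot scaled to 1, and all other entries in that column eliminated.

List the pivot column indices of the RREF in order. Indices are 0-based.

step 1: normalize row 0 (÷2) = (1, 4)
  row 1: subtract 2×row0 = (0, 0)
skip col 1 (zero from row 1)

pivot columns: 0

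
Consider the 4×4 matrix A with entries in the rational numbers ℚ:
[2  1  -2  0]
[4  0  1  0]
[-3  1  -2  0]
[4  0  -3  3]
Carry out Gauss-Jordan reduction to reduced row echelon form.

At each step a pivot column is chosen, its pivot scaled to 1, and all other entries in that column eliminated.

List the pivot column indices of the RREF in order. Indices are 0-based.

pivot columns: 0, 1, 2, 3

pivot(0,0)=2: scale R0 → (1, 1/2, -1, 0)
  clear (1,0): R1 −= (4)R0 → (0, -2, 5, 0)
  clear (2,0): R2 −= (-3)R0 → (0, 5/2, -5, 0)
  clear (3,0): R3 −= (4)R0 → (0, -2, 1, 3)
pivot(1,1)=-2: scale R1 → (0, 1, -5/2, 0)
  clear (0,1): R0 −= (1/2)R1 → (1, 0, 1/4, 0)
  clear (2,1): R2 −= (5/2)R1 → (0, 0, 5/4, 0)
  clear (3,1): R3 −= (-2)R1 → (0, 0, -4, 3)
pivot(2,2)=5/4: scale R2 → (0, 0, 1, 0)
  clear (0,2): R0 −= (1/4)R2 → (1, 0, 0, 0)
  clear (1,2): R1 −= (-5/2)R2 → (0, 1, 0, 0)
  clear (3,2): R3 −= (-4)R2 → (0, 0, 0, 3)
pivot(3,3)=3: scale R3 → (0, 0, 0, 1)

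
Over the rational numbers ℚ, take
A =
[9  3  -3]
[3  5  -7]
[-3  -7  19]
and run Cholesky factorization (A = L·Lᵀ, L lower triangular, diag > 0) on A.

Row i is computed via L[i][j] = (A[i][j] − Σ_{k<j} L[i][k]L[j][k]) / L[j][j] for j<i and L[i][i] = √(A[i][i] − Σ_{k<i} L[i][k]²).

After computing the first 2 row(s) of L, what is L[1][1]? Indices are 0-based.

Step 1: L[0][0] = √(9) = 3.
  L[1][0] = (3) / L[0][0] = 1.
Step 2: L[1][1] = √(4) = 2.

L[1][1] = 2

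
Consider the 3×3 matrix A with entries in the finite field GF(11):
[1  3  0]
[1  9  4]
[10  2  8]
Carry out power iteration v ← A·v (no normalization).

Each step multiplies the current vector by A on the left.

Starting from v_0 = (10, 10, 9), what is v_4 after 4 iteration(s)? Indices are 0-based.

v_4 = (5, 8, 9)

v_0 = (10, 10, 9).
v_1 = A·v_0 = (7, 4, 5).
v_2 = A·v_1 = (8, 8, 8).
v_3 = A·v_2 = (10, 2, 6).
v_4 = A·v_3 = (5, 8, 9).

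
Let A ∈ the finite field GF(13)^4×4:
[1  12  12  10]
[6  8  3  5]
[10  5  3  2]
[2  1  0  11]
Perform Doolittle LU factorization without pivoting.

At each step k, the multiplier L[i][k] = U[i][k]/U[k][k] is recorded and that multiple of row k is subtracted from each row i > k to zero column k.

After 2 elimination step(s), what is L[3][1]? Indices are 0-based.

L[3][1] = 3

[col 0] pivot 1
  R1 -= 6*R0 → (0, 1, 9, 10)  (L[1][0] := 6)
  R2 -= 10*R0 → (0, 2, 0, 6)  (L[2][0] := 10)
  R3 -= 2*R0 → (0, 3, 2, 4)  (L[3][0] := 2)
[col 1] pivot 1
  R2 -= 2*R1 → (0, 0, 8, 12)  (L[2][1] := 2)
  R3 -= 3*R1 → (0, 0, 1, 0)  (L[3][1] := 3)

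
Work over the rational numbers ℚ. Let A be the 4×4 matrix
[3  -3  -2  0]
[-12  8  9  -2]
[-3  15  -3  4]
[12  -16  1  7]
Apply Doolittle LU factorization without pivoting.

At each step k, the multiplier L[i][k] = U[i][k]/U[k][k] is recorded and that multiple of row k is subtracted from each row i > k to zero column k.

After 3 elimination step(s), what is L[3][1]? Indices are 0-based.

Step 1: pivot at (0,0) is 3.
  row1 ← row1 − (-4)·row0  ⇒  L[1][0]=-4, U row1=(0, -4, 1, -2)
  row2 ← row2 − (-1)·row0  ⇒  L[2][0]=-1, U row2=(0, 12, -5, 4)
  row3 ← row3 − (4)·row0  ⇒  L[3][0]=4, U row3=(0, -4, 9, 7)
Step 2: pivot at (1,1) is -4.
  row2 ← row2 − (-3)·row1  ⇒  L[2][1]=-3, U row2=(0, 0, -2, -2)
  row3 ← row3 − (1)·row1  ⇒  L[3][1]=1, U row3=(0, 0, 8, 9)
Step 3: pivot at (2,2) is -2.
  row3 ← row3 − (-4)·row2  ⇒  L[3][2]=-4, U row3=(0, 0, 0, 1)

L[3][1] = 1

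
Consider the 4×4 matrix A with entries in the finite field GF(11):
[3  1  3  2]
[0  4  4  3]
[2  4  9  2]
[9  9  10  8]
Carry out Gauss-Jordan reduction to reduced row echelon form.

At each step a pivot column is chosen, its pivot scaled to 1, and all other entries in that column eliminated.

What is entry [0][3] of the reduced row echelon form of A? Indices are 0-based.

pivot(0,0)=3: scale R0 → (1, 4, 1, 8)
  clear (2,0): R2 −= (2)R0 → (0, 7, 7, 8)
  clear (3,0): R3 −= (9)R0 → (0, 6, 1, 2)
pivot(1,1)=4: scale R1 → (0, 1, 1, 9)
  clear (0,1): R0 −= (4)R1 → (1, 0, 8, 5)
  clear (2,1): R2 −= (7)R1 → (0, 0, 0, 0)
  clear (3,1): R3 −= (6)R1 → (0, 0, 6, 3)
pivot(2,2): swap R2↔R3
pivot(2,2)=6: scale R2 → (0, 0, 1, 6)
  clear (0,2): R0 −= (8)R2 → (1, 0, 0, 1)
  clear (1,2): R1 −= (1)R2 → (0, 1, 0, 3)
col 3: no nonzero at/below row 3; advance.

M[0][3] = 1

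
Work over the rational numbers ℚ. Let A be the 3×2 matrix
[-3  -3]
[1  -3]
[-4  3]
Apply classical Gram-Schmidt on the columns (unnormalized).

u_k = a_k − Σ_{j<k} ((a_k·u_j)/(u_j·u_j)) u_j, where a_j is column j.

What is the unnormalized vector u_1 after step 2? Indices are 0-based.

Step 1: u_0 = a_0 = (-3, 1, -4).
Step 2: u_1 = a_1 − (-3/13)·u_0 = (-48/13, -36/13, 27/13).

u_1 = (-48/13, -36/13, 27/13)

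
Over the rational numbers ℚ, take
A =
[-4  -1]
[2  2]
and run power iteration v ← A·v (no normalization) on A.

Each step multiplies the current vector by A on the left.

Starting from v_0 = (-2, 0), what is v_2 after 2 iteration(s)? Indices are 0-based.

v_0 = (-2, 0).
v_1 = A·v_0 = (8, -4).
v_2 = A·v_1 = (-28, 8).

v_2 = (-28, 8)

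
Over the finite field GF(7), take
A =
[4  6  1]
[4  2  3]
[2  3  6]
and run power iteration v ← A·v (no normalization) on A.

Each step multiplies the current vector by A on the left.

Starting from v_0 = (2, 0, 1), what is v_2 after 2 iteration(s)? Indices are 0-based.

v_2 = (0, 4, 6)

v_0 = (2, 0, 1).
v_1 = A·v_0 = (2, 4, 3).
v_2 = A·v_1 = (0, 4, 6).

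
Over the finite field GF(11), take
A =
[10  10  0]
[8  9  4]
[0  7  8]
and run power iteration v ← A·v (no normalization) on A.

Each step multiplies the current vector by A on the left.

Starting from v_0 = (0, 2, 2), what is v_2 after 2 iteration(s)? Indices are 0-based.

v_2 = (9, 8, 4)

v_0 = (0, 2, 2).
v_1 = A·v_0 = (9, 4, 8).
v_2 = A·v_1 = (9, 8, 4).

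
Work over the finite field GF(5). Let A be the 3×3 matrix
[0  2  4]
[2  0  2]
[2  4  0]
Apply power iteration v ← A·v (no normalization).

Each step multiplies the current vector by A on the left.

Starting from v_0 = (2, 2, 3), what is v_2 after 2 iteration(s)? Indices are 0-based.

v_2 = (3, 1, 2)

v_0 = (2, 2, 3).
v_1 = A·v_0 = (1, 0, 2).
v_2 = A·v_1 = (3, 1, 2).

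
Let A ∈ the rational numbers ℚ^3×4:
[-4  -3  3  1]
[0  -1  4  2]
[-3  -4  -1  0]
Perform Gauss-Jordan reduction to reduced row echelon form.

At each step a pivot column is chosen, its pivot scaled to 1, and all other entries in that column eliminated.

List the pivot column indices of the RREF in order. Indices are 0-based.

pivot columns: 0, 1, 2

[1] R0 /= -4  ⇒  (1, 3/4, -3/4, -1/4)
     R2 -= -3·R0  ⇒  (0, -7/4, -13/4, -3/4)
[2] R1 /= -1  ⇒  (0, 1, -4, -2)
     R0 -= 3/4·R1  ⇒  (1, 0, 9/4, 5/4)
     R2 -= -7/4·R1  ⇒  (0, 0, -41/4, -17/4)
[3] R2 /= -41/4  ⇒  (0, 0, 1, 17/41)
     R0 -= 9/4·R2  ⇒  (1, 0, 0, 13/41)
     R1 -= -4·R2  ⇒  (0, 1, 0, -14/41)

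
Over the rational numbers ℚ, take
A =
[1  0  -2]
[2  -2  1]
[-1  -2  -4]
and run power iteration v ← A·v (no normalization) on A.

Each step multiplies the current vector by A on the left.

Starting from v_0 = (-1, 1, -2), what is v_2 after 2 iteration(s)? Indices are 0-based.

v_0 = (-1, 1, -2).
v_1 = A·v_0 = (3, -6, 7).
v_2 = A·v_1 = (-11, 25, -19).

v_2 = (-11, 25, -19)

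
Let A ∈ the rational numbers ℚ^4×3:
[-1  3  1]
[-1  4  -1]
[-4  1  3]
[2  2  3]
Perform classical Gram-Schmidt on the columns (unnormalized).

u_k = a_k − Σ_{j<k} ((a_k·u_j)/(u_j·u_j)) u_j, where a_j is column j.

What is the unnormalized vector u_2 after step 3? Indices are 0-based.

Step 1: u_0 = a_0 = (-1, -1, -4, 2).
Step 2: u_1 = a_1 − (-7/22)·u_0 = (59/22, 81/22, -3/11, 29/11).
Step 3: u_2 = a_2 − (-3/11)·u_0 − (134/611)·u_1 = (85/611, -1271/611, 1203/611, 1813/611).

u_2 = (85/611, -1271/611, 1203/611, 1813/611)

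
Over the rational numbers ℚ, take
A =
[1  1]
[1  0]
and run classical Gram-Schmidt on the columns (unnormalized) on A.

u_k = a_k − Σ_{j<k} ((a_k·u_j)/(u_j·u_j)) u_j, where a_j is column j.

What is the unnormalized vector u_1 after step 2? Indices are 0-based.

Step 1: u_0 = a_0 = (1, 1).
Step 2: u_1 = a_1 − (1/2)·u_0 = (1/2, -1/2).

u_1 = (1/2, -1/2)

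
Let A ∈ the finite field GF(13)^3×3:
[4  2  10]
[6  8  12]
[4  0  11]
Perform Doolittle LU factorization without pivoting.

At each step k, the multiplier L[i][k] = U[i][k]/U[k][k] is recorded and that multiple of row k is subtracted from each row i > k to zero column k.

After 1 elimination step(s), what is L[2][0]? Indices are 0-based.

Step 1: pivot at (0,0) is 4.
  row1 ← row1 − (8)·row0  ⇒  L[1][0]=8, U row1=(0, 5, 10)
  row2 ← row2 − (1)·row0  ⇒  L[2][0]=1, U row2=(0, 11, 1)

L[2][0] = 1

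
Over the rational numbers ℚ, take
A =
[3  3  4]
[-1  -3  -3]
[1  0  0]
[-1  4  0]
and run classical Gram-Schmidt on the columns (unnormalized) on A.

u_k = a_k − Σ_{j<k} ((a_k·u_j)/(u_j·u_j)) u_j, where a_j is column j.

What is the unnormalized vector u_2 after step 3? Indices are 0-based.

Step 1: u_0 = a_0 = (3, -1, 1, -1).
Step 2: u_1 = a_1 − (2/3)·u_0 = (1, -7/3, -2/3, 14/3).
Step 3: u_2 = a_2 − (5/4)·u_0 − (33/86)·u_1 = (-23/172, -147/172, -171/172, -93/172).

u_2 = (-23/172, -147/172, -171/172, -93/172)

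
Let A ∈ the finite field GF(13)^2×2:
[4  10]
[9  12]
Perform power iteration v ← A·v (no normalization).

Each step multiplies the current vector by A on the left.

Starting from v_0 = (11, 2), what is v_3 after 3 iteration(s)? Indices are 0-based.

v_3 = (9, 12)

v_0 = (11, 2).
v_1 = A·v_0 = (12, 6).
v_2 = A·v_1 = (4, 11).
v_3 = A·v_2 = (9, 12).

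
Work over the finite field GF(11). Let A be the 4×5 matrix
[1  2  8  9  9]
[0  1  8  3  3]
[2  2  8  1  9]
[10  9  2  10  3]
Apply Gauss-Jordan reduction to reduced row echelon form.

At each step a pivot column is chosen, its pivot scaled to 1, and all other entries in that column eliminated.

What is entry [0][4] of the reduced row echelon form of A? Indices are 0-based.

M[0][4] = 2

pivot(0,0)=1: scale R0 → (1, 2, 8, 9, 9)
  clear (2,0): R2 −= (2)R0 → (0, 9, 3, 5, 2)
  clear (3,0): R3 −= (10)R0 → (0, 0, 10, 8, 1)
pivot(1,1)=1: scale R1 → (0, 1, 8, 3, 3)
  clear (0,1): R0 −= (2)R1 → (1, 0, 3, 3, 3)
  clear (2,1): R2 −= (9)R1 → (0, 0, 8, 0, 8)
pivot(2,2)=8: scale R2 → (0, 0, 1, 0, 1)
  clear (0,2): R0 −= (3)R2 → (1, 0, 0, 3, 0)
  clear (1,2): R1 −= (8)R2 → (0, 1, 0, 3, 6)
  clear (3,2): R3 −= (10)R2 → (0, 0, 0, 8, 2)
pivot(3,3)=8: scale R3 → (0, 0, 0, 1, 3)
  clear (0,3): R0 −= (3)R3 → (1, 0, 0, 0, 2)
  clear (1,3): R1 −= (3)R3 → (0, 1, 0, 0, 8)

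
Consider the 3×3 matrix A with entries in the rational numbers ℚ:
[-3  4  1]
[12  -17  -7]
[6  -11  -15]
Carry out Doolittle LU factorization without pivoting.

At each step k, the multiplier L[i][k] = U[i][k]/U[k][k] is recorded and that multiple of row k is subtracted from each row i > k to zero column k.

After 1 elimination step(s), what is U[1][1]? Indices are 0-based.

U[1][1] = -1

k=0: U[0][0]=-3
  eliminate (1,0): mult=-4, new row 1: (0, -1, -3); set L[1][0]=-4
  eliminate (2,0): mult=-2, new row 2: (0, -3, -13); set L[2][0]=-2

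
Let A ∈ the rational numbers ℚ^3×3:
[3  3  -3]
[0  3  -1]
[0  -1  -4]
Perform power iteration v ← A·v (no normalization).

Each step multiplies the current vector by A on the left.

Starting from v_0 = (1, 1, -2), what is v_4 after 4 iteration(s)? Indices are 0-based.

v_4 = (438, 47, -553)

v_0 = (1, 1, -2).
v_1 = A·v_0 = (12, 5, 7).
v_2 = A·v_1 = (30, 8, -33).
v_3 = A·v_2 = (213, 57, 124).
v_4 = A·v_3 = (438, 47, -553).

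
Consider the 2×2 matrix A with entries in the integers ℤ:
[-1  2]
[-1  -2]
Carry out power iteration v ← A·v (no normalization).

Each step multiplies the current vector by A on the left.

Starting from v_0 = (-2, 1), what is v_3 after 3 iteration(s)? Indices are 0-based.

v_0 = (-2, 1).
v_1 = A·v_0 = (4, 0).
v_2 = A·v_1 = (-4, -4).
v_3 = A·v_2 = (-4, 12).

v_3 = (-4, 12)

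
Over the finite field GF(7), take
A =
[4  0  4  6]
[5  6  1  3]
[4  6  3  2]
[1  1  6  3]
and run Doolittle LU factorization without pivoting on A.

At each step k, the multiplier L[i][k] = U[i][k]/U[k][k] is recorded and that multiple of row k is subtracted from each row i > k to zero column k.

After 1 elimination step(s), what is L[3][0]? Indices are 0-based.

L[3][0] = 2

[col 0] pivot 4
  R1 -= 3*R0 → (0, 6, 3, 6)  (L[1][0] := 3)
  R2 -= 1*R0 → (0, 6, 6, 3)  (L[2][0] := 1)
  R3 -= 2*R0 → (0, 1, 5, 5)  (L[3][0] := 2)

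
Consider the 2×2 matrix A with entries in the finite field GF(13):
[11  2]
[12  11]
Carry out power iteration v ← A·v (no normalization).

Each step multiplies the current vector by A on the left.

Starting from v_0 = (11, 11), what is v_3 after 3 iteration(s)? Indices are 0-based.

v_3 = (4, 12)

v_0 = (11, 11).
v_1 = A·v_0 = (0, 6).
v_2 = A·v_1 = (12, 1).
v_3 = A·v_2 = (4, 12).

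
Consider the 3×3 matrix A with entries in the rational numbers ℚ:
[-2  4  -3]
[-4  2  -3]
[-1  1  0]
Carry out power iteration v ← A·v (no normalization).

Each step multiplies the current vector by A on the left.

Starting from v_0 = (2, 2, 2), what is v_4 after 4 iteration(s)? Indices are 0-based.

v_0 = (2, 2, 2).
v_1 = A·v_0 = (-2, -10, 0).
v_2 = A·v_1 = (-36, -12, -8).
v_3 = A·v_2 = (48, 144, 24).
v_4 = A·v_3 = (408, 24, 96).

v_4 = (408, 24, 96)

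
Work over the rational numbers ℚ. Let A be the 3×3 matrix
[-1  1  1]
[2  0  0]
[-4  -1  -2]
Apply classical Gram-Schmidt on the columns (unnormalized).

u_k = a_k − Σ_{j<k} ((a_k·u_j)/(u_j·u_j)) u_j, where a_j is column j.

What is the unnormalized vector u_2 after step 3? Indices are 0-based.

Step 1: u_0 = a_0 = (-1, 2, -4).
Step 2: u_1 = a_1 − (1/7)·u_0 = (8/7, -2/7, -3/7).
Step 3: u_2 = a_2 − (1/3)·u_0 − (14/11)·u_1 = (-4/33, -10/33, -4/33).

u_2 = (-4/33, -10/33, -4/33)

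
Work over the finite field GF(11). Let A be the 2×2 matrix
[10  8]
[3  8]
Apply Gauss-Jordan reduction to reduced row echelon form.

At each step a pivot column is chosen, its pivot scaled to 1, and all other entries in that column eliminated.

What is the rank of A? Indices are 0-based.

rank = 2

pivot(0,0)=10: scale R0 → (1, 3)
  clear (1,0): R1 −= (3)R0 → (0, 10)
pivot(1,1)=10: scale R1 → (0, 1)
  clear (0,1): R0 −= (3)R1 → (1, 0)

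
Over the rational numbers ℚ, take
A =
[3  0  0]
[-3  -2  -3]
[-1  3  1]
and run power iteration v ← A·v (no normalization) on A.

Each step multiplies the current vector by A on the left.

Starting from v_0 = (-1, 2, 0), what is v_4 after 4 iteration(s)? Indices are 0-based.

v_4 = (-81, 71, 91)

v_0 = (-1, 2, 0).
v_1 = A·v_0 = (-3, -1, 7).
v_2 = A·v_1 = (-9, -10, 7).
v_3 = A·v_2 = (-27, 26, -14).
v_4 = A·v_3 = (-81, 71, 91).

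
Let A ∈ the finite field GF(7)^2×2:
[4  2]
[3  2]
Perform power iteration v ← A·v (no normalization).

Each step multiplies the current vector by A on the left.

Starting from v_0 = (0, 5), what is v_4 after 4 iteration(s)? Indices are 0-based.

v_0 = (0, 5).
v_1 = A·v_0 = (3, 3).
v_2 = A·v_1 = (4, 1).
v_3 = A·v_2 = (4, 0).
v_4 = A·v_3 = (2, 5).

v_4 = (2, 5)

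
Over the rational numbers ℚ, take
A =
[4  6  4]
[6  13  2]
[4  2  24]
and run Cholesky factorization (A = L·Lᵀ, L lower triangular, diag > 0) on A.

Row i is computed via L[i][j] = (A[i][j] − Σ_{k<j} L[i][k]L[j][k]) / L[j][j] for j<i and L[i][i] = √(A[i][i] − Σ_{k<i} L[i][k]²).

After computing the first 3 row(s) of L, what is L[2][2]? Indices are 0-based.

L[2][2] = 4

Step 1: L[0][0] = √(4) = 2.
  L[1][0] = (6) / L[0][0] = 3.
Step 2: L[1][1] = √(4) = 2.
  L[2][0] = (4) / L[0][0] = 2.
  L[2][1] = (-4) / L[1][1] = -2.
Step 3: L[2][2] = √(16) = 4.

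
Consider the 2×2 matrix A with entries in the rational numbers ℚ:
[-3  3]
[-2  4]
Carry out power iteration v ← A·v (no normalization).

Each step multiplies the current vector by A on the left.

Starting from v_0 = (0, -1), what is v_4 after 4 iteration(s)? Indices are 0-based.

v_4 = (-39, -94)

v_0 = (0, -1).
v_1 = A·v_0 = (-3, -4).
v_2 = A·v_1 = (-3, -10).
v_3 = A·v_2 = (-21, -34).
v_4 = A·v_3 = (-39, -94).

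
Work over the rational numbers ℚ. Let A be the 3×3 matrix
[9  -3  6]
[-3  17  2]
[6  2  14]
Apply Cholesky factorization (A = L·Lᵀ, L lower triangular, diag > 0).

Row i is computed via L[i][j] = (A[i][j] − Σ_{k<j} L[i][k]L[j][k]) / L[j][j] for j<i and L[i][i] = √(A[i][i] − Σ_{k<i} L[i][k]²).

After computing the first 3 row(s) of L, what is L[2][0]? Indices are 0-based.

L[2][0] = 2

Step 1: L[0][0] = √(9) = 3.
  L[1][0] = (-3) / L[0][0] = -1.
Step 2: L[1][1] = √(16) = 4.
  L[2][0] = (6) / L[0][0] = 2.
  L[2][1] = (4) / L[1][1] = 1.
Step 3: L[2][2] = √(9) = 3.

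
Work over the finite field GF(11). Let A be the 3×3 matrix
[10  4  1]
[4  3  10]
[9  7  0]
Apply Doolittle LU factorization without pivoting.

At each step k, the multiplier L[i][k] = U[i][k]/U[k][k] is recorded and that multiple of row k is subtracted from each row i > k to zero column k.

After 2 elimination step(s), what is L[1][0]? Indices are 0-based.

L[1][0] = 7

Step 1: pivot at (0,0) is 10.
  row1 ← row1 − (7)·row0  ⇒  L[1][0]=7, U row1=(0, 8, 3)
  row2 ← row2 − (2)·row0  ⇒  L[2][0]=2, U row2=(0, 10, 9)
Step 2: pivot at (1,1) is 8.
  row2 ← row2 − (4)·row1  ⇒  L[2][1]=4, U row2=(0, 0, 8)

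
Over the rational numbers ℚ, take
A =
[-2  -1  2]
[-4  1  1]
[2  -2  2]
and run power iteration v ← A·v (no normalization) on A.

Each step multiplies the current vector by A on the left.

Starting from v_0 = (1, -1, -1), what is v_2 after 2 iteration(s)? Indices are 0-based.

v_0 = (1, -1, -1).
v_1 = A·v_0 = (-3, -6, 2).
v_2 = A·v_1 = (16, 8, 10).

v_2 = (16, 8, 10)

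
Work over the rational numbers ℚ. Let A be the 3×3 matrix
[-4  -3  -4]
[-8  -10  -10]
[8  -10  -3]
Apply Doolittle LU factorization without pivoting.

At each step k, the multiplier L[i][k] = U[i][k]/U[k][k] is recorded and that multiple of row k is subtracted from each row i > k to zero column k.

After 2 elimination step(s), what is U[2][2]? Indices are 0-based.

U[2][2] = -3

Step 1: pivot at (0,0) is -4.
  row1 ← row1 − (2)·row0  ⇒  L[1][0]=2, U row1=(0, -4, -2)
  row2 ← row2 − (-2)·row0  ⇒  L[2][0]=-2, U row2=(0, -16, -11)
Step 2: pivot at (1,1) is -4.
  row2 ← row2 − (4)·row1  ⇒  L[2][1]=4, U row2=(0, 0, -3)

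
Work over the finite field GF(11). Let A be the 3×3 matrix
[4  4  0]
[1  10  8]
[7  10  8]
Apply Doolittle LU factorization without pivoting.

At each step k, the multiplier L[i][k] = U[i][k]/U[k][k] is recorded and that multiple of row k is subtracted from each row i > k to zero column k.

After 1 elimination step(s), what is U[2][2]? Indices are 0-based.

U[2][2] = 8

k=0: U[0][0]=4
  eliminate (1,0): mult=3, new row 1: (0, 9, 8); set L[1][0]=3
  eliminate (2,0): mult=10, new row 2: (0, 3, 8); set L[2][0]=10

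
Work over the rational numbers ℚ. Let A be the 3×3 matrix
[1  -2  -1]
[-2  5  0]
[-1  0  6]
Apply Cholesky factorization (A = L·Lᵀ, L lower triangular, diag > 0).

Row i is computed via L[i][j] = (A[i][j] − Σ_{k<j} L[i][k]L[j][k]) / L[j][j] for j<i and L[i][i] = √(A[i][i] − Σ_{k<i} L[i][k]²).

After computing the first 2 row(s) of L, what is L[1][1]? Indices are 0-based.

L[1][1] = 1

Step 1: L[0][0] = √(1) = 1.
  L[1][0] = (-2) / L[0][0] = -2.
Step 2: L[1][1] = √(1) = 1.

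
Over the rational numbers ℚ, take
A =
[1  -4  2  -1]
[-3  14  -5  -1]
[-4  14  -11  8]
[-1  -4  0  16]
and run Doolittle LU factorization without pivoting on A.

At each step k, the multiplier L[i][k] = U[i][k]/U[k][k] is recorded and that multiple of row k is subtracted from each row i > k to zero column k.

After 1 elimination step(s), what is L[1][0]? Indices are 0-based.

Step 1: pivot at (0,0) is 1.
  row1 ← row1 − (-3)·row0  ⇒  L[1][0]=-3, U row1=(0, 2, 1, -4)
  row2 ← row2 − (-4)·row0  ⇒  L[2][0]=-4, U row2=(0, -2, -3, 4)
  row3 ← row3 − (-1)·row0  ⇒  L[3][0]=-1, U row3=(0, -8, 2, 15)

L[1][0] = -3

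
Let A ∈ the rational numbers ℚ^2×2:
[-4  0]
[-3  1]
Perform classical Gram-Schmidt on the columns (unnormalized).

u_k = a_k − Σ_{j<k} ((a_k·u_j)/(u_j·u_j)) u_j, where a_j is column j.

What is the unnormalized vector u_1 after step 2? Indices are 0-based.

Step 1: u_0 = a_0 = (-4, -3).
Step 2: u_1 = a_1 − (-3/25)·u_0 = (-12/25, 16/25).

u_1 = (-12/25, 16/25)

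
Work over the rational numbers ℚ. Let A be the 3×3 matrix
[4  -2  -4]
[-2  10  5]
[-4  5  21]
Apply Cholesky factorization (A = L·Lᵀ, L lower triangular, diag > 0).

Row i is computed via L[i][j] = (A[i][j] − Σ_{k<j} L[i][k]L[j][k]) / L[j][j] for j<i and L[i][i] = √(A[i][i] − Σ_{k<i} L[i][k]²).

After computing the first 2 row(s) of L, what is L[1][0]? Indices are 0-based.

Step 1: L[0][0] = √(4) = 2.
  L[1][0] = (-2) / L[0][0] = -1.
Step 2: L[1][1] = √(9) = 3.

L[1][0] = -1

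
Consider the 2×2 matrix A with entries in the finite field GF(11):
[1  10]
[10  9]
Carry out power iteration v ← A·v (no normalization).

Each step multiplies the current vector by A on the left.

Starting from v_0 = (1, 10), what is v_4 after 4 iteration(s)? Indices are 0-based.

v_0 = (1, 10).
v_1 = A·v_0 = (2, 1).
v_2 = A·v_1 = (1, 7).
v_3 = A·v_2 = (5, 7).
v_4 = A·v_3 = (9, 3).

v_4 = (9, 3)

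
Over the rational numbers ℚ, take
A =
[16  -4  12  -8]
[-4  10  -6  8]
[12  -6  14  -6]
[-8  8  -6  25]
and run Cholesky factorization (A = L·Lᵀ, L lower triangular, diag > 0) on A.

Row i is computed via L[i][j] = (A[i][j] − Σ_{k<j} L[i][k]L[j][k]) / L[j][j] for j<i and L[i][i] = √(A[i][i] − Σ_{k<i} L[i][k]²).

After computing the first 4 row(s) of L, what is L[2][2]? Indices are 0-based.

L[2][2] = 2

Step 1: L[0][0] = √(16) = 4.
  L[1][0] = (-4) / L[0][0] = -1.
Step 2: L[1][1] = √(9) = 3.
  L[2][0] = (12) / L[0][0] = 3.
  L[2][1] = (-3) / L[1][1] = -1.
Step 3: L[2][2] = √(4) = 2.
  L[3][0] = (-8) / L[0][0] = -2.
  L[3][1] = (6) / L[1][1] = 2.
  L[3][2] = (2) / L[2][2] = 1.
Step 4: L[3][3] = √(16) = 4.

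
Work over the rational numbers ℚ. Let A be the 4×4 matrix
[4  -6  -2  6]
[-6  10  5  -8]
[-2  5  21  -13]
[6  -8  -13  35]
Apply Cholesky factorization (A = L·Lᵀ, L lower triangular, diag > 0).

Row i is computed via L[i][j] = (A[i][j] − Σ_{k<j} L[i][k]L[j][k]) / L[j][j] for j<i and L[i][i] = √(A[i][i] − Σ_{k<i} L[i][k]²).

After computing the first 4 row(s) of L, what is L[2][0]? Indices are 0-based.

Step 1: L[0][0] = √(4) = 2.
  L[1][0] = (-6) / L[0][0] = -3.
Step 2: L[1][1] = √(1) = 1.
  L[2][0] = (-2) / L[0][0] = -1.
  L[2][1] = (2) / L[1][1] = 2.
Step 3: L[2][2] = √(16) = 4.
  L[3][0] = (6) / L[0][0] = 3.
  L[3][1] = (1) / L[1][1] = 1.
  L[3][2] = (-12) / L[2][2] = -3.
Step 4: L[3][3] = √(16) = 4.

L[2][0] = -1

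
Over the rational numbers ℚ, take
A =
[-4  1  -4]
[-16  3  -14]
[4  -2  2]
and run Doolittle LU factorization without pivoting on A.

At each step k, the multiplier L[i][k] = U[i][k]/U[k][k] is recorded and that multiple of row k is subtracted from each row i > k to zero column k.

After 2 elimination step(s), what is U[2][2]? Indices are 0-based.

[col 0] pivot -4
  R1 -= 4*R0 → (0, -1, 2)  (L[1][0] := 4)
  R2 -= -1*R0 → (0, -1, -2)  (L[2][0] := -1)
[col 1] pivot -1
  R2 -= 1*R1 → (0, 0, -4)  (L[2][1] := 1)

U[2][2] = -4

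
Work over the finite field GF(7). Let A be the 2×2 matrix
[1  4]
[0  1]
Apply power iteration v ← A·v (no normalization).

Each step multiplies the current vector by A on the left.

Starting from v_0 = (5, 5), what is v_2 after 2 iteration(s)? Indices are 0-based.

v_2 = (3, 5)

v_0 = (5, 5).
v_1 = A·v_0 = (4, 5).
v_2 = A·v_1 = (3, 5).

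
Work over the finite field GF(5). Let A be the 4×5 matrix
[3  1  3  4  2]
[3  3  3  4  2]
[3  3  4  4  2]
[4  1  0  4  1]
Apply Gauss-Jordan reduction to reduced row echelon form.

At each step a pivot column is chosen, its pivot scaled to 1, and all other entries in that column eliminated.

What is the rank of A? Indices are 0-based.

rank = 4

pivot(0,0)=3: scale R0 → (1, 2, 1, 3, 4)
  clear (1,0): R1 −= (3)R0 → (0, 2, 0, 0, 0)
  clear (2,0): R2 −= (3)R0 → (0, 2, 1, 0, 0)
  clear (3,0): R3 −= (4)R0 → (0, 3, 1, 2, 0)
pivot(1,1)=2: scale R1 → (0, 1, 0, 0, 0)
  clear (0,1): R0 −= (2)R1 → (1, 0, 1, 3, 4)
  clear (2,1): R2 −= (2)R1 → (0, 0, 1, 0, 0)
  clear (3,1): R3 −= (3)R1 → (0, 0, 1, 2, 0)
pivot(2,2)=1: scale R2 → (0, 0, 1, 0, 0)
  clear (0,2): R0 −= (1)R2 → (1, 0, 0, 3, 4)
  clear (3,2): R3 −= (1)R2 → (0, 0, 0, 2, 0)
pivot(3,3)=2: scale R3 → (0, 0, 0, 1, 0)
  clear (0,3): R0 −= (3)R3 → (1, 0, 0, 0, 4)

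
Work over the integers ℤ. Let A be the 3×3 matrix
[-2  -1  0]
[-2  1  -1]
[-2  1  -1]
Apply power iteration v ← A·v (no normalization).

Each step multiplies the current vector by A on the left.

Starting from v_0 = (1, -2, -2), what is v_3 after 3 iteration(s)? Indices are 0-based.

v_0 = (1, -2, -2).
v_1 = A·v_0 = (0, -2, -2).
v_2 = A·v_1 = (2, 0, 0).
v_3 = A·v_2 = (-4, -4, -4).

v_3 = (-4, -4, -4)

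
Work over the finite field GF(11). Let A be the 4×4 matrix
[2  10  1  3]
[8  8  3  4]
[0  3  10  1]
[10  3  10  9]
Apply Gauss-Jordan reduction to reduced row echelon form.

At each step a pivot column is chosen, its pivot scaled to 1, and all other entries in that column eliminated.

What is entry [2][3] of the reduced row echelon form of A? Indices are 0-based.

[1] R0 /= 2  ⇒  (1, 5, 6, 7)
     R1 -= 8·R0  ⇒  (0, 1, 10, 3)
     R3 -= 10·R0  ⇒  (0, 8, 5, 5)
[2] R1 /= 1  ⇒  (0, 1, 10, 3)
     R0 -= 5·R1  ⇒  (1, 0, 0, 3)
     R2 -= 3·R1  ⇒  (0, 0, 2, 3)
     R3 -= 8·R1  ⇒  (0, 0, 2, 3)
[3] R2 /= 2  ⇒  (0, 0, 1, 7)
     R1 -= 10·R2  ⇒  (0, 1, 0, 10)
     R3 -= 2·R2  ⇒  (0, 0, 0, 0)
column 3 empty below row 3

M[2][3] = 7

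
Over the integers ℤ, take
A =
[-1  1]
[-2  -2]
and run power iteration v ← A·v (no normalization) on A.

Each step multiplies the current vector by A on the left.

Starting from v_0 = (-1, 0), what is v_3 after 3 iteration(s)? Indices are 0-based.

v_3 = (-7, 10)

v_0 = (-1, 0).
v_1 = A·v_0 = (1, 2).
v_2 = A·v_1 = (1, -6).
v_3 = A·v_2 = (-7, 10).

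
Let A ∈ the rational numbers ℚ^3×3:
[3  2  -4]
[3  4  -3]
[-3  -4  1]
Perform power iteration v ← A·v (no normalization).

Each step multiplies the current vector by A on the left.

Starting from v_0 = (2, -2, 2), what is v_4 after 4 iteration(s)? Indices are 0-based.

v_0 = (2, -2, 2).
v_1 = A·v_0 = (-6, -8, 4).
v_2 = A·v_1 = (-50, -62, 54).
v_3 = A·v_2 = (-490, -560, 452).
v_4 = A·v_3 = (-4398, -5066, 4162).

v_4 = (-4398, -5066, 4162)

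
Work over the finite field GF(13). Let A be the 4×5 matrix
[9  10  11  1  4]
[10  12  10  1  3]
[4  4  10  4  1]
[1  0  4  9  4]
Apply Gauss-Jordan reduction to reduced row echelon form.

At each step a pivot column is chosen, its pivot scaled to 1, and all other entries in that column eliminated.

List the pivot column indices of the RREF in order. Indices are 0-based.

pivot columns: 0, 1, 2, 3

pivot(0,0)=9: scale R0 → (1, 4, 7, 3, 12)
  clear (1,0): R1 −= (10)R0 → (0, 11, 5, 10, 0)
  clear (2,0): R2 −= (4)R0 → (0, 1, 8, 5, 5)
  clear (3,0): R3 −= (1)R0 → (0, 9, 10, 6, 5)
pivot(1,1)=11: scale R1 → (0, 1, 4, 8, 0)
  clear (0,1): R0 −= (4)R1 → (1, 0, 4, 10, 12)
  clear (2,1): R2 −= (1)R1 → (0, 0, 4, 10, 5)
  clear (3,1): R3 −= (9)R1 → (0, 0, 0, 12, 5)
pivot(2,2)=4: scale R2 → (0, 0, 1, 9, 11)
  clear (0,2): R0 −= (4)R2 → (1, 0, 0, 0, 7)
  clear (1,2): R1 −= (4)R2 → (0, 1, 0, 11, 8)
pivot(3,3)=12: scale R3 → (0, 0, 0, 1, 8)
  clear (1,3): R1 −= (11)R3 → (0, 1, 0, 0, 11)
  clear (2,3): R2 −= (9)R3 → (0, 0, 1, 0, 4)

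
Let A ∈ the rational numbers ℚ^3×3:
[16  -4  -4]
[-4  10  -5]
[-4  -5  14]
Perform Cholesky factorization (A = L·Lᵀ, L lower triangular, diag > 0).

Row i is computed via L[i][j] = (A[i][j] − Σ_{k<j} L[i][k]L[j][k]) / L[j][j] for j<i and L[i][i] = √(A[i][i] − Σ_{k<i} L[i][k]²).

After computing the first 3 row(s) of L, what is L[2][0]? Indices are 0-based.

Step 1: L[0][0] = √(16) = 4.
  L[1][0] = (-4) / L[0][0] = -1.
Step 2: L[1][1] = √(9) = 3.
  L[2][0] = (-4) / L[0][0] = -1.
  L[2][1] = (-6) / L[1][1] = -2.
Step 3: L[2][2] = √(9) = 3.

L[2][0] = -1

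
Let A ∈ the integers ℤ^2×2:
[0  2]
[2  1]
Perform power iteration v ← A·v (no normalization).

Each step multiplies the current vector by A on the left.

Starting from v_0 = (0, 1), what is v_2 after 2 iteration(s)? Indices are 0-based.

v_0 = (0, 1).
v_1 = A·v_0 = (2, 1).
v_2 = A·v_1 = (2, 5).

v_2 = (2, 5)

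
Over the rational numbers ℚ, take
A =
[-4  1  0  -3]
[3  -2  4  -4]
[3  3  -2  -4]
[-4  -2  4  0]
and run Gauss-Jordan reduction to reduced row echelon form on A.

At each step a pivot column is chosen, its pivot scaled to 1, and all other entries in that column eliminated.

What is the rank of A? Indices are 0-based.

rank = 4

pivot(0,0)=-4: scale R0 → (1, -1/4, 0, 3/4)
  clear (1,0): R1 −= (3)R0 → (0, -5/4, 4, -25/4)
  clear (2,0): R2 −= (3)R0 → (0, 15/4, -2, -25/4)
  clear (3,0): R3 −= (-4)R0 → (0, -3, 4, 3)
pivot(1,1)=-5/4: scale R1 → (0, 1, -16/5, 5)
  clear (0,1): R0 −= (-1/4)R1 → (1, 0, -4/5, 2)
  clear (2,1): R2 −= (15/4)R1 → (0, 0, 10, -25)
  clear (3,1): R3 −= (-3)R1 → (0, 0, -28/5, 18)
pivot(2,2)=10: scale R2 → (0, 0, 1, -5/2)
  clear (0,2): R0 −= (-4/5)R2 → (1, 0, 0, 0)
  clear (1,2): R1 −= (-16/5)R2 → (0, 1, 0, -3)
  clear (3,2): R3 −= (-28/5)R2 → (0, 0, 0, 4)
pivot(3,3)=4: scale R3 → (0, 0, 0, 1)
  clear (1,3): R1 −= (-3)R3 → (0, 1, 0, 0)
  clear (2,3): R2 −= (-5/2)R3 → (0, 0, 1, 0)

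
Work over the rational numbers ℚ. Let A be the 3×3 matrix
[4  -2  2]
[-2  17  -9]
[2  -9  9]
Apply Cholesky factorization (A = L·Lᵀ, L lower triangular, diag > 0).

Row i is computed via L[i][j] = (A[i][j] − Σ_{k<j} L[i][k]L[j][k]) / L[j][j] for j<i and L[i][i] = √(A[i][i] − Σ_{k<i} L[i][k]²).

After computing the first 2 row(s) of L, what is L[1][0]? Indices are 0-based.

L[1][0] = -1

Step 1: L[0][0] = √(4) = 2.
  L[1][0] = (-2) / L[0][0] = -1.
Step 2: L[1][1] = √(16) = 4.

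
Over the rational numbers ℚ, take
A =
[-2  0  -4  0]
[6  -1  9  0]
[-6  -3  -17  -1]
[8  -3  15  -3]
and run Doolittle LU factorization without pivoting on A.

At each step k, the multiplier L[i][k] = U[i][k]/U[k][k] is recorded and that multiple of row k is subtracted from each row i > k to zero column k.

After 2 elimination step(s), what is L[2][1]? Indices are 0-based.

[col 0] pivot -2
  R1 -= -3*R0 → (0, -1, -3, 0)  (L[1][0] := -3)
  R2 -= 3*R0 → (0, -3, -5, -1)  (L[2][0] := 3)
  R3 -= -4*R0 → (0, -3, -1, -3)  (L[3][0] := -4)
[col 1] pivot -1
  R2 -= 3*R1 → (0, 0, 4, -1)  (L[2][1] := 3)
  R3 -= 3*R1 → (0, 0, 8, -3)  (L[3][1] := 3)

L[2][1] = 3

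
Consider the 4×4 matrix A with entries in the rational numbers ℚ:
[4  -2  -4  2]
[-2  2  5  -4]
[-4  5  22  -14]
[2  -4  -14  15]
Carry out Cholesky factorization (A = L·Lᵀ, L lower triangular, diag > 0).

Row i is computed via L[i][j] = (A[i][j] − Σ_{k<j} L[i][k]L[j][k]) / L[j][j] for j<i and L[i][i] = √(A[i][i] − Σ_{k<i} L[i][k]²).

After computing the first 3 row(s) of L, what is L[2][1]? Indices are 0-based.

Step 1: L[0][0] = √(4) = 2.
  L[1][0] = (-2) / L[0][0] = -1.
Step 2: L[1][1] = √(1) = 1.
  L[2][0] = (-4) / L[0][0] = -2.
  L[2][1] = (3) / L[1][1] = 3.
Step 3: L[2][2] = √(9) = 3.

L[2][1] = 3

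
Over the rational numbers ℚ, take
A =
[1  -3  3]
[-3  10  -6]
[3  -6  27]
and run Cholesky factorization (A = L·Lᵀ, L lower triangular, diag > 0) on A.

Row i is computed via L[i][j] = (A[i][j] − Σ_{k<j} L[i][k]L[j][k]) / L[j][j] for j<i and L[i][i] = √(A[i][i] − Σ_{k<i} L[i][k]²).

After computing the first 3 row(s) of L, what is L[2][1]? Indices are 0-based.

Step 1: L[0][0] = √(1) = 1.
  L[1][0] = (-3) / L[0][0] = -3.
Step 2: L[1][1] = √(1) = 1.
  L[2][0] = (3) / L[0][0] = 3.
  L[2][1] = (3) / L[1][1] = 3.
Step 3: L[2][2] = √(9) = 3.

L[2][1] = 3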